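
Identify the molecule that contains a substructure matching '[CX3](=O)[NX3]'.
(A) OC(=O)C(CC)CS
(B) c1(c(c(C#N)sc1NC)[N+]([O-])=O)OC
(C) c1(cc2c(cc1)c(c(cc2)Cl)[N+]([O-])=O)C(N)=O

C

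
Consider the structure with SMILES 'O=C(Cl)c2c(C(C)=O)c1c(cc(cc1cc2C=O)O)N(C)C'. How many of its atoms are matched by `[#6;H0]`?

The query [#6;H0] means: any carbon with no attached hydrogen.
Check the 22 heavy atoms by environment: 7× c (aromatic, H0) → match; 3× c (aromatic, H1) → no; 1× C (H1) → no; 3× O (H0) → no; 2× C (H0) → match; 3× C (H3) → no; 1× Cl (H0) → no; 1× O (H1) → no; 1× N (H0) → no.
Summing the matching environments: 7 + 2 = 9 matching atoms.

9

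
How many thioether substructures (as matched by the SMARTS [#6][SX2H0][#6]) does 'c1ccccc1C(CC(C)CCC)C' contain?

0

[#6][SX2H0][#6] is the SMARTS for a thioether: an aliphatic sulfur bridging two carbons with no H on the sulfur.
No fragment in the molecule satisfies every constraint, giving 0 matches.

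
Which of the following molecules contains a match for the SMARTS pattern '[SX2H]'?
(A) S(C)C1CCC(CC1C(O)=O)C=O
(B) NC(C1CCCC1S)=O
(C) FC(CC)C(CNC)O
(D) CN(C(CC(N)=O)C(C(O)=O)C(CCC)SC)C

B

[SX2H] describes an aliphatic sulfur with two connections, one being H (a thiol).
(A) has a methylthio ether (-SCH3) but the sulfur has H0 (bonded to two carbons), not H1.
(B) contains a thiol (-SH), which satisfies every atom and bond constraint.
(C) has a hydroxyl group (-OH) but it is an -OH, not an -SH.
(D) has a methylthio ether (-SCH3) but the sulfur has H0 (bonded to two carbons), not H1.
So the answer is (B).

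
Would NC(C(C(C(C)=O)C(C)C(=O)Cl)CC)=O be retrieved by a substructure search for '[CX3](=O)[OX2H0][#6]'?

No

The pattern [CX3](=O)[OX2H0][#6] describes a carbonyl carbon bonded to an oxygen that is itself bonded to carbon (no H on that O) — an ester.
The closest candidate here is a primary amide (-C(=O)NH2), but the carbonyl is bonded to N, not to an O-C linkage. No other fragment satisfies the full query, so there is no match.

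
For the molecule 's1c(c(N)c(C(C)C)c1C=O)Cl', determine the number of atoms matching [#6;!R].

The query [#6;!R] means: carbon not in any ring.
Check the 12 heavy atoms by environment: 1× s (aromatic, in 5-ring) → no; 4× c (aromatic, in 5-ring) → no; 1× Cl (acyclic) → no; 4× C (acyclic) → match; 1× O (acyclic) → no; 1× N (acyclic) → no.
That gives 4 matching atoms.

4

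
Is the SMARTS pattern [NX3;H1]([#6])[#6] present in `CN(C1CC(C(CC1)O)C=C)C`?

No

The pattern [NX3;H1]([#6])[#6] describes a trivalent nitrogen with one H, bonded to two carbons — a secondary amine.
The closest candidate here is a dimethylamino group (-N(CH3)2), but the nitrogen has H0, not H1. No other fragment satisfies the full query, so there is no match.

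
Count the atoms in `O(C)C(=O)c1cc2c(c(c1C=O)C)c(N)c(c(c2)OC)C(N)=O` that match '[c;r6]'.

10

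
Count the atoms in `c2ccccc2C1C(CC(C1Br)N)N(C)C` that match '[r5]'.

5

Check the 16 heavy atoms by environment: 5× C (in 5-ring) → match; 2× N (acyclic) → no; 2× C (acyclic) → no; 1× Br (acyclic) → no; 6× c (aromatic, in 6-ring) → no.
That gives 5 matching atoms.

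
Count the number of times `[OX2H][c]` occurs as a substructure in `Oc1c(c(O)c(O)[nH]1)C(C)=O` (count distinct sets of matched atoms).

[OX2H][c] is the SMARTS for a phenol: a hydroxyl oxygen attached to an aromatic carbon.
The molecule carries 3 separate instances of a hydroxyl group (-OH) meeting every constraint; each maps to a distinct set of atoms, giving 3 matches.

3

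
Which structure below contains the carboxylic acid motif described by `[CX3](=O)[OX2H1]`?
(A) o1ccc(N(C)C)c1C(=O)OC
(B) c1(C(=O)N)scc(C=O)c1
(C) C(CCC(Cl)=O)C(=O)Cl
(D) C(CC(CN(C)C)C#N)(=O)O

D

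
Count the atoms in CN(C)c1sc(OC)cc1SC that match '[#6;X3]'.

4

Check the 12 heavy atoms by environment: 1× s (aromatic, X2) → no; 4× c (aromatic, X3) → match; 1× S (X2) → no; 4× C (X4) → no; 1× O (X2) → no; 1× N (X3) → no.
That gives 4 matching atoms.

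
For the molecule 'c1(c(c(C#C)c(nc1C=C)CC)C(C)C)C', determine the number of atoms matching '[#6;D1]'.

6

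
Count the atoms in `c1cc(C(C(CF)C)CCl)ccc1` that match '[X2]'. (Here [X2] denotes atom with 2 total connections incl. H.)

0

Check the 13 heavy atoms by environment: 5× C (X4) → no; 1× F (X1) → no; 6× c (aromatic, X3) → no; 1× Cl (X1) → no.
No environment satisfies the query, so 0 matching atoms.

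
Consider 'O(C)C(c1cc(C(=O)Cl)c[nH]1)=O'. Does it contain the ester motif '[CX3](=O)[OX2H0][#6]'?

The pattern [CX3](=O)[OX2H0][#6] describes a carbonyl carbon bonded to an oxygen that is itself bonded to carbon (no H on that O) — an ester.
The molecule carries a methyl-ester group (-C(=O)OCH3), whose atoms satisfy every constraint of the query, so the pattern matches.

Yes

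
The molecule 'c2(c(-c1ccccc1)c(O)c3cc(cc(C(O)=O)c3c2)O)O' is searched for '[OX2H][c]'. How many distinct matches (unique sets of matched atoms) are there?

[OX2H][c] is the SMARTS for a phenol: a hydroxyl oxygen attached to an aromatic carbon.
The molecule carries 3 separate instances of a hydroxyl group (-OH) meeting every constraint; each maps to a distinct set of atoms, giving 3 matches.

3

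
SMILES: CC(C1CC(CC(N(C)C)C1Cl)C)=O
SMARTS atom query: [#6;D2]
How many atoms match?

2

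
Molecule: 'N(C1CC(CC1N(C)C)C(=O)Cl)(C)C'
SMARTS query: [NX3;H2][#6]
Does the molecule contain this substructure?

No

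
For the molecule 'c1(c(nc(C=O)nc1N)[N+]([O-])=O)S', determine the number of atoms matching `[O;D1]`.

3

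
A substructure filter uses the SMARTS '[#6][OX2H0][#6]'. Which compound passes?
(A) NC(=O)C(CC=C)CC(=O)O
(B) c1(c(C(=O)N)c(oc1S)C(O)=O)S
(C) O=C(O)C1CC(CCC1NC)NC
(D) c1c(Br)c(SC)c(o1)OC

D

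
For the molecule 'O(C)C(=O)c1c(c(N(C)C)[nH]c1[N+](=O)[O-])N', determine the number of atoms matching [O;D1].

The query [O;D1] means: aliphatic oxygen bonded to exactly one heavy atom.
Check the 16 heavy atoms by environment: 1× n (aromatic, D2) → no; 4× c (aromatic, D3) → no; 1× N (charge +1, D3) → no; 1× O (charge -1, D1) → match; 2× O (D1) → match; 1× C (D3) → no; 1× O (D2) → no; 3× C (D1) → no; 1× N (D1) → no; 1× N (D3) → no.
Summing the matching environments: 1 + 2 = 3 matching atoms.

3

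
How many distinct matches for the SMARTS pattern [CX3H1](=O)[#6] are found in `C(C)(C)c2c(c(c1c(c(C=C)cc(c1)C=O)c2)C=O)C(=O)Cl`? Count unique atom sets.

[CX3H1](=O)[#6] is the SMARTS for an aldehyde: an sp2 carbon with one H, double-bonded to O and single-bonded to carbon.
The molecule carries 2 separate instances of an aldehyde (-CHO) meeting every constraint; each maps to a distinct set of atoms, giving 2 matches.

2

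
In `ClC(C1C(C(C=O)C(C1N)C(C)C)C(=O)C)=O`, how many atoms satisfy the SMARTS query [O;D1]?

3

Check the 17 heavy atoms by environment: 8× C (D3) → no; 1× C (D2) → no; 3× O (D1) → match; 1× Cl (D1) → no; 1× N (D1) → no; 3× C (D1) → no.
That gives 3 matching atoms.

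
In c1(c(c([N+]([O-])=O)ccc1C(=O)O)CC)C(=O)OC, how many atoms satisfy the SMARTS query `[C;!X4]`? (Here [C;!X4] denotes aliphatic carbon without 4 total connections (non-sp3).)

2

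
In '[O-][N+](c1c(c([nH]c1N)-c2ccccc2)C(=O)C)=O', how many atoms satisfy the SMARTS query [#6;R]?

10

Check the 18 heavy atoms by environment: 1× n (aromatic, in 5-ring) → no; 4× c (aromatic, in 5-ring) → match; 6× c (aromatic, in 6-ring) → match; 2× C (acyclic) → no; 2× O (acyclic) → no; 1× N (acyclic) → no; 1× N (charge +1, acyclic) → no; 1× O (charge -1, acyclic) → no.
Summing the matching environments: 4 + 6 = 10 matching atoms.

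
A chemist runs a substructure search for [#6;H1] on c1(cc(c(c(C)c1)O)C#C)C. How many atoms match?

Check the 11 heavy atoms by environment: 2× c (aromatic, H1) → match; 4× c (aromatic, H0) → no; 1× C (H0) → no; 1× C (H1) → match; 2× C (H3) → no; 1× O (H1) → no.
Summing the matching environments: 2 + 1 = 3 matching atoms.

3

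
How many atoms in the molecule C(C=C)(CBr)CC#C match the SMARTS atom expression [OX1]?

0

The query [OX1] means: aliphatic oxygen with one total connection — typically a carbonyl =O or an oxide.
Check the 8 heavy atoms by environment: 3× C (X4) → no; 2× C (X2) → no; 1× Br (X1) → no; 2× C (X3) → no.
No environment satisfies the query, so 0 matching atoms.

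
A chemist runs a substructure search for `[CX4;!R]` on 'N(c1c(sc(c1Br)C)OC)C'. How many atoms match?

3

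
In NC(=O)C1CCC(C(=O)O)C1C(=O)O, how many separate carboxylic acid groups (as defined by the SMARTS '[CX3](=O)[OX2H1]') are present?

[CX3](=O)[OX2H1] is the SMARTS for a carboxylic acid: an sp2 carbon double-bonded to O and single-bonded to an -OH oxygen.
The molecule carries 2 separate instances of a carboxylic acid group (-C(=O)OH) meeting every constraint; each maps to a distinct set of atoms, giving 2 matches.

2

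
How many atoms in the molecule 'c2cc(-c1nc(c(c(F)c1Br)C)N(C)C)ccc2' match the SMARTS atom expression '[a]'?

12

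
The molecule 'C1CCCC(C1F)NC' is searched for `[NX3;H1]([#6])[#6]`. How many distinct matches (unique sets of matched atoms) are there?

1

[NX3;H1]([#6])[#6] is the SMARTS for a secondary amine: a trivalent nitrogen with one H, bonded to two carbons.
Exactly one fragment in the molecule meets all constraints, giving 1 match.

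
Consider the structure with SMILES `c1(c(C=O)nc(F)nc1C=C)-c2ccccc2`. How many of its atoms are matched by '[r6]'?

The query [r6] means: r6 matches atoms in a six-membered ring.
Check the 17 heavy atoms by environment: 2× n (aromatic, in 6-ring) → match; 10× c (aromatic, in 6-ring) → match; 3× C (acyclic) → no; 1× F (acyclic) → no; 1× O (acyclic) → no.
Summing the matching environments: 2 + 10 = 12 matching atoms.

12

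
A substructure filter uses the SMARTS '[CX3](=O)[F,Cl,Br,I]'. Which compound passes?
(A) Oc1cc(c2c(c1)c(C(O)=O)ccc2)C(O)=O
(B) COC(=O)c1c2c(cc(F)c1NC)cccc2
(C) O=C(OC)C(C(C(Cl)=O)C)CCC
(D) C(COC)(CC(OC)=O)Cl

C

[CX3](=O)[F,Cl,Br,I] describes a carbonyl carbon bonded to a halogen (an acyl halide).
(A) has a carboxylic acid group (-C(=O)OH) but the carbonyl is bonded to -OH, not to a halogen.
(B) has a methyl-ester group (-C(=O)OCH3) but the carbonyl is bonded to -O-C, not to a halogen.
(C) contains an acyl chloride (-C(=O)Cl), which satisfies every atom and bond constraint.
(D) has a chloro substituent but the Cl is not on a carbonyl carbon.
So the answer is (C).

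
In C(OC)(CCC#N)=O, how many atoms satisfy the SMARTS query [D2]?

4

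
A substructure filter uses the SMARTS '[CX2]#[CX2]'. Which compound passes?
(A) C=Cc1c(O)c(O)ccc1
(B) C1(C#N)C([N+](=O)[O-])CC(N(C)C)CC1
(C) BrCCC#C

C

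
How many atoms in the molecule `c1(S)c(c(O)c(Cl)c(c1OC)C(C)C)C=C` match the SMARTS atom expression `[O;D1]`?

1

Check the 16 heavy atoms by environment: 6× c (aromatic, D3) → no; 1× Cl (D1) → no; 1× O (D1) → match; 1× C (D3) → no; 4× C (D1) → no; 1× O (D2) → no; 1× S (D1) → no; 1× C (D2) → no.
That gives 1 matching atom.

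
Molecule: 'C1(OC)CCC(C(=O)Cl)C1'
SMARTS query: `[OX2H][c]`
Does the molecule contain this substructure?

The pattern [OX2H][c] describes a hydroxyl oxygen attached to an aromatic carbon — a phenol.
The closest candidate here is a methoxy ether (-OCH3), but the oxygen has H0, not H1. No other fragment satisfies the full query, so there is no match.

No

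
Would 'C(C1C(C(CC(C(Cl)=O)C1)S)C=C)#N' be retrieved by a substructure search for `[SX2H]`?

Yes

The pattern [SX2H] describes an aliphatic sulfur with two connections, one being H — a thiol.
The molecule carries a thiol (-SH), whose atoms satisfy every constraint of the query, so the pattern matches.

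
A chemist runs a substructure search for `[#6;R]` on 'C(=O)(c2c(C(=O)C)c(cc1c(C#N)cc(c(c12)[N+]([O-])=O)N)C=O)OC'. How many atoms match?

10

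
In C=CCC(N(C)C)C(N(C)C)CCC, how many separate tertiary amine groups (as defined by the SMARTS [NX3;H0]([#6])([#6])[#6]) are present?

2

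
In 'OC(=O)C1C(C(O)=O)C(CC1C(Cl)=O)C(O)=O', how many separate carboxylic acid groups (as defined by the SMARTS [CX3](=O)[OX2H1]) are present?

[CX3](=O)[OX2H1] is the SMARTS for a carboxylic acid: an sp2 carbon double-bonded to O and single-bonded to an -OH oxygen.
The molecule carries 3 separate instances of a carboxylic acid group (-C(=O)OH) meeting every constraint; each maps to a distinct set of atoms, giving 3 matches.

3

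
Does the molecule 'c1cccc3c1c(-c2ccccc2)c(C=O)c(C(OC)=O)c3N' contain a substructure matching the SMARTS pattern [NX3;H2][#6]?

The pattern [NX3;H2][#6] describes a trivalent nitrogen with two H attached to carbon — a primary amine.
The molecule carries a primary amino group (-NH2), whose atoms satisfy every constraint of the query, so the pattern matches.

Yes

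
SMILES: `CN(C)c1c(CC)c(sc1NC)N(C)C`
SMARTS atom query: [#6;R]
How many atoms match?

4

The query [#6;R] means: carbon that is part of a ring.
Check the 15 heavy atoms by environment: 1× s (aromatic, in 5-ring) → no; 4× c (aromatic, in 5-ring) → match; 7× C (acyclic) → no; 3× N (acyclic) → no.
That gives 4 matching atoms.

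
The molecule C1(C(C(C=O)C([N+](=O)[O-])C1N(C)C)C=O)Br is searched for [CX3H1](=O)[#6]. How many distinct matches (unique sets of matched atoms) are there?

2

[CX3H1](=O)[#6] is the SMARTS for an aldehyde: an sp2 carbon with one H, double-bonded to O and single-bonded to carbon.
The molecule carries 2 separate instances of an aldehyde (-CHO) meeting every constraint; each maps to a distinct set of atoms, giving 2 matches.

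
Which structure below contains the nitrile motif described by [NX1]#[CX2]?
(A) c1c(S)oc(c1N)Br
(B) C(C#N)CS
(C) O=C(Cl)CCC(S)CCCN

B

[NX1]#[CX2] describes a nitrogen triple-bonded to a two-connected carbon (a nitrile).
(A) has a primary amino group (-NH2) but the nitrogen is NX3 (three connections), not NX1 triple-bonded.
(B) contains a nitrile (-C#N), which satisfies every atom and bond constraint.
(C) has a primary amino group (-NH2) but the nitrogen is NX3 (three connections), not NX1 triple-bonded.
So the answer is (B).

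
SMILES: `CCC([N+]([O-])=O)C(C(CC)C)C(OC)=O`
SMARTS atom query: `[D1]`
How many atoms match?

7

The query [D1] means: atom with exactly one heavy-atom neighbour (degree 1).
Check the 15 heavy atoms by environment: 4× C (D1) → match; 2× C (D2) → no; 4× C (D3) → no; 2× O (D1) → match; 1× O (D2) → no; 1× N (charge +1, D3) → no; 1× O (charge -1, D1) → match.
Summing the matching environments: 4 + 2 + 1 = 7 matching atoms.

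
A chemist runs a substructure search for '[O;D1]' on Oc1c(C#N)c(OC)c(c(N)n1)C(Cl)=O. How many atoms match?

2

Check the 15 heavy atoms by environment: 1× n (aromatic, D2) → no; 5× c (aromatic, D3) → no; 1× C (D3) → no; 2× O (D1) → match; 1× Cl (D1) → no; 2× N (D1) → no; 1× O (D2) → no; 1× C (D1) → no; 1× C (D2) → no.
That gives 2 matching atoms.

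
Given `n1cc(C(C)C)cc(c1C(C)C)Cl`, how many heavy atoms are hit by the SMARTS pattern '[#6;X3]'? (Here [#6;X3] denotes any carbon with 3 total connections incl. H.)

5

Check the 13 heavy atoms by environment: 1× n (aromatic, X2) → no; 5× c (aromatic, X3) → match; 1× Cl (X1) → no; 6× C (X4) → no.
That gives 5 matching atoms.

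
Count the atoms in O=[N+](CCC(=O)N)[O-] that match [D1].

4

The query [D1] means: atom with exactly one heavy-atom neighbour (degree 1).
Check the 8 heavy atoms by environment: 2× C (D2) → no; 1× C (D3) → no; 2× O (D1) → match; 1× N (D1) → match; 1× N (charge +1, D3) → no; 1× O (charge -1, D1) → match.
Summing the matching environments: 2 + 1 + 1 = 4 matching atoms.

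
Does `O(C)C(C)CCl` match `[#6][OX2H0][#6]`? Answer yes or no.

Yes

The pattern [#6][OX2H0][#6] describes an aliphatic oxygen bridging two carbons with no H on the oxygen — an ether.
The molecule carries a methoxy ether (-OCH3), whose atoms satisfy every constraint of the query, so the pattern matches.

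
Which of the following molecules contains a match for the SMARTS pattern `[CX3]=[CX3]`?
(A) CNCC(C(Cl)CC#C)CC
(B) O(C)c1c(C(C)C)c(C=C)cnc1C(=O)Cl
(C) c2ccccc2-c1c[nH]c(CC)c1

[CX3]=[CX3] describes a non-aromatic C=C double bond between two sp2 carbons (an alkene).
(A) has an ethynyl group (-C#CH) but the C-C bond is a triple bond, not a double bond.
(B) contains a vinyl group (-CH=CH2), which satisfies every atom and bond constraint.
(C) has an ethyl group (-CH2CH3) but its C-C bond is a single bond between CX4 carbons, not CX3=CX3.
So the answer is (B).

B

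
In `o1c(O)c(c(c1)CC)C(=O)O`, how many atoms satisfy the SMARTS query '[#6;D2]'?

2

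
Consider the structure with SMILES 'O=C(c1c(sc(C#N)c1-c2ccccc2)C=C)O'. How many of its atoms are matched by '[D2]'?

The query [D2] means: atom with exactly two heavy-atom neighbours.
Check the 18 heavy atoms by environment: 1× s (aromatic, D2) → match; 5× c (aromatic, D3) → no; 5× c (aromatic, D2) → match; 2× C (D2) → match; 1× C (D1) → no; 1× C (D3) → no; 2× O (D1) → no; 1× N (D1) → no.
Summing the matching environments: 1 + 5 + 2 = 8 matching atoms.

8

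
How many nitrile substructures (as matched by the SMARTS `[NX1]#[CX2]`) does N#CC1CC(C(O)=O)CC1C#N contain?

2

[NX1]#[CX2] is the SMARTS for a nitrile: a nitrogen triple-bonded to a two-connected carbon.
The molecule carries 2 separate instances of a nitrile (-C#N) meeting every constraint; each maps to a distinct set of atoms, giving 2 matches.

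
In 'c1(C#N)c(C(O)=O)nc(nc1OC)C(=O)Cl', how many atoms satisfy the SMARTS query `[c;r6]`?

4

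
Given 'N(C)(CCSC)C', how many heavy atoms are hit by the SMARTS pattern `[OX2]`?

0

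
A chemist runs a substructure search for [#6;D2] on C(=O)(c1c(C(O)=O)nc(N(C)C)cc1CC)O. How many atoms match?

2

The query [#6;D2] means: any carbon bonded to exactly two heavy atoms.
Check the 17 heavy atoms by environment: 1× n (aromatic, D2) → no; 4× c (aromatic, D3) → no; 1× c (aromatic, D2) → match; 1× C (D2) → match; 3× C (D1) → no; 1× N (D3) → no; 2× C (D3) → no; 4× O (D1) → no.
Summing the matching environments: 1 + 1 = 2 matching atoms.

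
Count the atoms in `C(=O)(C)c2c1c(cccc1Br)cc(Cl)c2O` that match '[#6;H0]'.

Check the 16 heavy atoms by environment: 6× c (aromatic, H0) → match; 4× c (aromatic, H1) → no; 1× Br (H0) → no; 1× C (H0) → match; 1× O (H0) → no; 1× C (H3) → no; 1× O (H1) → no; 1× Cl (H0) → no.
Summing the matching environments: 6 + 1 = 7 matching atoms.

7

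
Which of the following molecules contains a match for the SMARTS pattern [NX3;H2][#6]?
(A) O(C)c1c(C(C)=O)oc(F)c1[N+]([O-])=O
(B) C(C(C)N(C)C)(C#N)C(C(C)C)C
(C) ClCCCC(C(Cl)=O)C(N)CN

C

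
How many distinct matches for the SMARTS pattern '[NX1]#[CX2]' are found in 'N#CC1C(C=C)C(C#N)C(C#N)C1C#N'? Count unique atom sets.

4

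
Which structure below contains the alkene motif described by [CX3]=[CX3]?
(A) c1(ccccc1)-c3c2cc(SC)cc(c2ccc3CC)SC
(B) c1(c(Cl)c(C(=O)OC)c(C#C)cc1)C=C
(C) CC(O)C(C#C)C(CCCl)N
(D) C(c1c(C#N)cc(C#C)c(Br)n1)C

B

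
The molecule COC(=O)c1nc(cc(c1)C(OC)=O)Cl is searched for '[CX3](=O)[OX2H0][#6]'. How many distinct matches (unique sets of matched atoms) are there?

2

[CX3](=O)[OX2H0][#6] is the SMARTS for an ester: a carbonyl carbon bonded to an oxygen that is itself bonded to carbon (no H on that O).
The molecule carries 2 separate instances of a methyl-ester group (-C(=O)OCH3) meeting every constraint; each maps to a distinct set of atoms, giving 2 matches.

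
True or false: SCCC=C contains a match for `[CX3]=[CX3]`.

True

The pattern [CX3]=[CX3] describes a non-aromatic C=C double bond between two sp2 carbons — an alkene.
The molecule carries a vinyl group (-CH=CH2), whose atoms satisfy every constraint of the query, so the pattern matches.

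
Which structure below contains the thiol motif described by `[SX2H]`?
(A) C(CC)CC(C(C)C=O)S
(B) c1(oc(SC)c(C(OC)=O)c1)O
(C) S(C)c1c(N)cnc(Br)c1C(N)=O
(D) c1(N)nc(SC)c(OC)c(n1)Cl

A

[SX2H] describes an aliphatic sulfur with two connections, one being H (a thiol).
(A) contains a thiol (-SH), which satisfies every atom and bond constraint.
(B) has a methylthio ether (-SCH3) but the sulfur has H0 (bonded to two carbons), not H1.
(C) has a methylthio ether (-SCH3) but the sulfur has H0 (bonded to two carbons), not H1.
(D) has a methylthio ether (-SCH3) but the sulfur has H0 (bonded to two carbons), not H1.
So the answer is (A).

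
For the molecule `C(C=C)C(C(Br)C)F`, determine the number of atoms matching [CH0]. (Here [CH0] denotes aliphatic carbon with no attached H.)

0

The query [CH0] means: aliphatic carbon with no attached hydrogen.
Check the 8 heavy atoms by environment: 2× C (H2) → no; 3× C (H1) → no; 1× C (H3) → no; 1× F (H0) → no; 1× Br (H0) → no.
No environment satisfies the query, so 0 matching atoms.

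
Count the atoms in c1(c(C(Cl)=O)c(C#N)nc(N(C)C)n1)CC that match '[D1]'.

6

The query [D1] means: atom with exactly one heavy-atom neighbour (degree 1).
Check the 16 heavy atoms by environment: 2× n (aromatic, D2) → no; 4× c (aromatic, D3) → no; 1× N (D3) → no; 3× C (D1) → match; 2× C (D2) → no; 1× N (D1) → match; 1× C (D3) → no; 1× O (D1) → match; 1× Cl (D1) → match.
Summing the matching environments: 3 + 1 + 1 + 1 = 6 matching atoms.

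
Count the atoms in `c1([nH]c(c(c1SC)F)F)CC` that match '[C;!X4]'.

0

The query [C;!X4] means: aliphatic carbon that does not have four total connections.
Check the 11 heavy atoms by environment: 1× n (aromatic, X3) → no; 4× c (aromatic, X3) → no; 2× F (X1) → no; 1× S (X2) → no; 3× C (X4) → no.
No environment satisfies the query, so 0 matching atoms.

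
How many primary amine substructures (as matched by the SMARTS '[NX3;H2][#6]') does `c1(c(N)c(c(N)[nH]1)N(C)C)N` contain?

[NX3;H2][#6] is the SMARTS for a primary amine: a trivalent nitrogen with two H attached to carbon.
The molecule carries 3 separate instances of a primary amino group (-NH2) meeting every constraint; each maps to a distinct set of atoms, giving 3 matches.

3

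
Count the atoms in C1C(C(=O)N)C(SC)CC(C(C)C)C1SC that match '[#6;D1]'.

The query [#6;D1] means: carbon bonded to exactly one heavy atom.
Check the 16 heavy atoms by environment: 2× C (D2) → no; 6× C (D3) → no; 2× S (D2) → no; 4× C (D1) → match; 1× O (D1) → no; 1× N (D1) → no.
That gives 4 matching atoms.

4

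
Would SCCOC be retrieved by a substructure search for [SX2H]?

The pattern [SX2H] describes an aliphatic sulfur with two connections, one being H — a thiol.
The molecule carries a thiol (-SH), whose atoms satisfy every constraint of the query, so the pattern matches.

Yes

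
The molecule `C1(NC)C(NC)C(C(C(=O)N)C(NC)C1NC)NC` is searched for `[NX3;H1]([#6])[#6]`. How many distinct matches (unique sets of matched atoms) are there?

5

[NX3;H1]([#6])[#6] is the SMARTS for a secondary amine: a trivalent nitrogen with one H, bonded to two carbons.
The molecule carries 5 separate instances of an N-methylamino group (-NHCH3) meeting every constraint; each maps to a distinct set of atoms, giving 5 matches.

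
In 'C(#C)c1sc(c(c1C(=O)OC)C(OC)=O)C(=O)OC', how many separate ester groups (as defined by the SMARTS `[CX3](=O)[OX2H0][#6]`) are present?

3

[CX3](=O)[OX2H0][#6] is the SMARTS for an ester: a carbonyl carbon bonded to an oxygen that is itself bonded to carbon (no H on that O).
The molecule carries 3 separate instances of a methyl-ester group (-C(=O)OCH3) meeting every constraint; each maps to a distinct set of atoms, giving 3 matches.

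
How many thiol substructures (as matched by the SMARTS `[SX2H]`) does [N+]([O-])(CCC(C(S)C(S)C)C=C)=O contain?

2

[SX2H] is the SMARTS for a thiol: an aliphatic sulfur with two connections, one being H.
The molecule carries 2 separate instances of a thiol (-SH) meeting every constraint; each maps to a distinct set of atoms, giving 2 matches.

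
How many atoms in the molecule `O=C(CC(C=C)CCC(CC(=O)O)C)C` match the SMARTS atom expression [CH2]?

5

Check the 15 heavy atoms by environment: 5× C (H2) → match; 3× C (H1) → no; 2× C (H0) → no; 2× O (H0) → no; 2× C (H3) → no; 1× O (H1) → no.
That gives 5 matching atoms.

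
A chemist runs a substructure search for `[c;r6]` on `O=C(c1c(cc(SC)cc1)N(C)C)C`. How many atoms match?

6

The query [c;r6] means: aromatic carbon that belongs to a six-membered ring.
Check the 14 heavy atoms by environment: 6× c (aromatic, in 6-ring) → match; 5× C (acyclic) → no; 1× O (acyclic) → no; 1× S (acyclic) → no; 1× N (acyclic) → no.
That gives 6 matching atoms.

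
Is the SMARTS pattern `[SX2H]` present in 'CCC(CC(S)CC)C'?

Yes

The pattern [SX2H] describes an aliphatic sulfur with two connections, one being H — a thiol.
The molecule carries a thiol (-SH), whose atoms satisfy every constraint of the query, so the pattern matches.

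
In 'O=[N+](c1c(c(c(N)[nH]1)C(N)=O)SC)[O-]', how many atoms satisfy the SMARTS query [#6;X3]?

The query [#6;X3] means: any carbon (aromatic or not) with three total connections.
Check the 14 heavy atoms by environment: 1× n (aromatic, X3) → no; 4× c (aromatic, X3) → match; 1× N (charge +1, X3) → no; 1× O (charge -1, X1) → no; 2× O (X1) → no; 2× N (X3) → no; 1× C (X3) → match; 1× S (X2) → no; 1× C (X4) → no.
Summing the matching environments: 4 + 1 = 5 matching atoms.

5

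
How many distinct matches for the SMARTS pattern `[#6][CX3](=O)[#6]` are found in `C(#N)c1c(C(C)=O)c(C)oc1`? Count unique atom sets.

1

[#6][CX3](=O)[#6] is the SMARTS for a ketone: a carbonyl carbon (no H) flanked by two carbons.
Exactly one fragment in the molecule meets all constraints, giving 1 match.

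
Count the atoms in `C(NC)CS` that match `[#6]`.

Check the 5 heavy atoms by environment: 3× C → match; 1× N → no; 1× S → no.
That gives 3 matching atoms.

3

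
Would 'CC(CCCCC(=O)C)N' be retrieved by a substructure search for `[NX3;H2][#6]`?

Yes

The pattern [NX3;H2][#6] describes a trivalent nitrogen with two H attached to carbon — a primary amine.
The molecule carries a primary amino group (-NH2), whose atoms satisfy every constraint of the query, so the pattern matches.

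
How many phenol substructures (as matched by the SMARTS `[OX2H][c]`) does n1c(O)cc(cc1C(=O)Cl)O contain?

[OX2H][c] is the SMARTS for a phenol: a hydroxyl oxygen attached to an aromatic carbon.
The molecule carries 2 separate instances of a hydroxyl group (-OH) meeting every constraint; each maps to a distinct set of atoms, giving 2 matches.

2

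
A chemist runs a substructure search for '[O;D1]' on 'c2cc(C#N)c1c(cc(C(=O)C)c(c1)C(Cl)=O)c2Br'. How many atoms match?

The query [O;D1] means: aliphatic oxygen bonded to exactly one heavy atom.
Check the 19 heavy atoms by environment: 6× c (aromatic, D3) → no; 4× c (aromatic, D2) → no; 2× C (D3) → no; 2× O (D1) → match; 1× Cl (D1) → no; 1× Br (D1) → no; 1× C (D2) → no; 1× N (D1) → no; 1× C (D1) → no.
That gives 2 matching atoms.

2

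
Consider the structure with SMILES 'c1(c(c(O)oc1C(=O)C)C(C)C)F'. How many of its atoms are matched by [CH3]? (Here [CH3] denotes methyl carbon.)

3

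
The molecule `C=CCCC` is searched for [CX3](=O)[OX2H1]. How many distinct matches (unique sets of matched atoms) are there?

0

[CX3](=O)[OX2H1] is the SMARTS for a carboxylic acid: an sp2 carbon double-bonded to O and single-bonded to an -OH oxygen.
No fragment in the molecule satisfies every constraint, giving 0 matches.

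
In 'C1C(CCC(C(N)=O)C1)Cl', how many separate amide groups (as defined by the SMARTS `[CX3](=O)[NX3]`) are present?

[CX3](=O)[NX3] is the SMARTS for an amide: a carbonyl carbon bonded to a trivalent nitrogen.
Exactly one fragment in the molecule meets all constraints, giving 1 match.

1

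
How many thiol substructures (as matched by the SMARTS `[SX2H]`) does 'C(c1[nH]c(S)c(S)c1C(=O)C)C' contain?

2

[SX2H] is the SMARTS for a thiol: an aliphatic sulfur with two connections, one being H.
The molecule carries 2 separate instances of a thiol (-SH) meeting every constraint; each maps to a distinct set of atoms, giving 2 matches.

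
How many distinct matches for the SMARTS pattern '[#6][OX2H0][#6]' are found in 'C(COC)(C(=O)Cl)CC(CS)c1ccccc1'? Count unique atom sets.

[#6][OX2H0][#6] is the SMARTS for an ether: an aliphatic oxygen bridging two carbons with no H on the oxygen.
Exactly one fragment in the molecule meets all constraints, giving 1 match.

1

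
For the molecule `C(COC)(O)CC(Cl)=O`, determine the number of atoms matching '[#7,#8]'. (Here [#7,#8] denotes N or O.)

3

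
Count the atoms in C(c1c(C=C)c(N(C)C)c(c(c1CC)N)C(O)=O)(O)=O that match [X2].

Check the 20 heavy atoms by environment: 6× c (aromatic, X3) → no; 2× N (X3) → no; 4× C (X4) → no; 4× C (X3) → no; 2× O (X1) → no; 2× O (X2) → match.
That gives 2 matching atoms.

2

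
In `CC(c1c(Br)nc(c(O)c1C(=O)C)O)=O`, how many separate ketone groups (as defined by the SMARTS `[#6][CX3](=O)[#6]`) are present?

[#6][CX3](=O)[#6] is the SMARTS for a ketone: a carbonyl carbon (no H) flanked by two carbons.
The molecule carries 2 separate instances of an acetyl/ketone group (-C(=O)CH3) meeting every constraint; each maps to a distinct set of atoms, giving 2 matches.

2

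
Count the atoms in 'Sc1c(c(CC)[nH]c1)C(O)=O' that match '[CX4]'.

2

The query [CX4] means: C with X4: aliphatic carbon with exactly 4 total connections (bonds + H).
Check the 11 heavy atoms by environment: 1× n (aromatic, X3) → no; 4× c (aromatic, X3) → no; 2× C (X4) → match; 1× C (X3) → no; 1× O (X1) → no; 1× O (X2) → no; 1× S (X2) → no.
That gives 2 matching atoms.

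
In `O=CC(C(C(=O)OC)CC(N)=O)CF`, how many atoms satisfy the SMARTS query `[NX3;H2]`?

The query [NX3;H2] means: aliphatic N with 3 total connections, two of them H — an -NH2 nitrogen (amine or amide).
Check the 14 heavy atoms by environment: 2× C (H2, X4) → no; 2× C (H1, X4) → no; 1× C (H1, X3) → no; 3× O (H0, X1) → no; 2× C (H0, X3) → no; 1× N (H2, X3) → match; 1× O (H0, X2) → no; 1× C (H3, X4) → no; 1× F (H0, X1) → no.
That gives 1 matching atom.

1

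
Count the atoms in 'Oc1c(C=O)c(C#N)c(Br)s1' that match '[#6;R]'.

Check the 11 heavy atoms by environment: 1× s (aromatic, in 5-ring) → no; 4× c (aromatic, in 5-ring) → match; 2× C (acyclic) → no; 2× O (acyclic) → no; 1× N (acyclic) → no; 1× Br (acyclic) → no.
That gives 4 matching atoms.

4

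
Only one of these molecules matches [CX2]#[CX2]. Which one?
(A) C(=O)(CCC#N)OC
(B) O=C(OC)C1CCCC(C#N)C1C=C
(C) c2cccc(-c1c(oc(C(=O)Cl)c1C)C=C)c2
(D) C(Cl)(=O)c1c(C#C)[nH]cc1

D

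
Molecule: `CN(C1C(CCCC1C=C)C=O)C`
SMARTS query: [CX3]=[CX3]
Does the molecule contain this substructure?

Yes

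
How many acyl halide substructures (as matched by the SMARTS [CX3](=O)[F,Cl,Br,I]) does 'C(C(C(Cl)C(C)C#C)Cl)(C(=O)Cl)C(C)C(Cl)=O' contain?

2

[CX3](=O)[F,Cl,Br,I] is the SMARTS for an acyl halide: a carbonyl carbon bonded to a halogen.
The molecule carries 2 separate instances of an acyl chloride (-C(=O)Cl) meeting every constraint; each maps to a distinct set of atoms, giving 2 matches.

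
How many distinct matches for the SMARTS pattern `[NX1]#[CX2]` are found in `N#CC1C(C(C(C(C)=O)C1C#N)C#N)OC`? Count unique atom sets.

3

[NX1]#[CX2] is the SMARTS for a nitrile: a nitrogen triple-bonded to a two-connected carbon.
The molecule carries 3 separate instances of a nitrile (-C#N) meeting every constraint; each maps to a distinct set of atoms, giving 3 matches.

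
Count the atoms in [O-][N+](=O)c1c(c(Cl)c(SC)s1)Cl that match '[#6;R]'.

4

Check the 12 heavy atoms by environment: 1× s (aromatic, in 5-ring) → no; 4× c (aromatic, in 5-ring) → match; 1× N (charge +1, acyclic) → no; 1× O (charge -1, acyclic) → no; 1× O (acyclic) → no; 2× Cl (acyclic) → no; 1× S (acyclic) → no; 1× C (acyclic) → no.
That gives 4 matching atoms.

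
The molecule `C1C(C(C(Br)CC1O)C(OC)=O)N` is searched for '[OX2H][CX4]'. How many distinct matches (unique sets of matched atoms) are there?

[OX2H][CX4] is the SMARTS for an aliphatic alcohol: a hydroxyl oxygen bound to an sp3 (X4) carbon.
Exactly one fragment in the molecule meets all constraints, giving 1 match.

1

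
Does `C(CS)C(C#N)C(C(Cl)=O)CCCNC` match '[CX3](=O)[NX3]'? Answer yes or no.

No

The pattern [CX3](=O)[NX3] describes a carbonyl carbon bonded to a trivalent nitrogen — an amide.
The closest candidate here is a nitrile (-C#N), but the nitrile N is NX1 (triple-bonded), not NX3. No other fragment satisfies the full query, so there is no match.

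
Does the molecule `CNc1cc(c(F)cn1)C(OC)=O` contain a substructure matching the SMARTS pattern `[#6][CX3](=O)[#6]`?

The pattern [#6][CX3](=O)[#6] describes a carbonyl carbon (no H) flanked by two carbons — a ketone.
The closest candidate here is a methyl-ester group (-C(=O)OCH3), but one neighbour of the carbonyl carbon is O, not C. No other fragment satisfies the full query, so there is no match.

No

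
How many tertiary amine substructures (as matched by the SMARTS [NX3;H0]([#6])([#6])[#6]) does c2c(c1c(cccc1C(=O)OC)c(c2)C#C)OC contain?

0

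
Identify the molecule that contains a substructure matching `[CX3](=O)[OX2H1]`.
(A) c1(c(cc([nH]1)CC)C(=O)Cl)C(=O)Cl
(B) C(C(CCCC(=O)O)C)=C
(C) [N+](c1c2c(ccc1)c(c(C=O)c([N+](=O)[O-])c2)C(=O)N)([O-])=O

B

[CX3](=O)[OX2H1] describes an sp2 carbon double-bonded to O and single-bonded to an -OH oxygen (a carboxylic acid).
(A) has an acyl chloride (-C(=O)Cl) but the carbonyl is bonded to Cl, not to an -OH oxygen.
(B) contains a carboxylic acid group (-C(=O)OH), which satisfies every atom and bond constraint.
(C) has an aldehyde (-CHO) but there is no singly-bonded oxygen on the carbonyl carbon.
So the answer is (B).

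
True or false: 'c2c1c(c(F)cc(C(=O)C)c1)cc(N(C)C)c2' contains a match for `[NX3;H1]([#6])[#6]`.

The pattern [NX3;H1]([#6])[#6] describes a trivalent nitrogen with one H, bonded to two carbons — a secondary amine.
The closest candidate here is a dimethylamino group (-N(CH3)2), but the nitrogen has H0, not H1. No other fragment satisfies the full query, so there is no match.

False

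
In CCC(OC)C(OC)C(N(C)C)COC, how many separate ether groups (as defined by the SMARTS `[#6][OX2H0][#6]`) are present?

[#6][OX2H0][#6] is the SMARTS for an ether: an aliphatic oxygen bridging two carbons with no H on the oxygen.
The molecule carries 3 separate instances of a methoxy ether (-OCH3) meeting every constraint; each maps to a distinct set of atoms, giving 3 matches.

3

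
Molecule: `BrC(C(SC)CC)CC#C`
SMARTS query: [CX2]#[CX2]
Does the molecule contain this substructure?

The pattern [CX2]#[CX2] describes a carbon-carbon triple bond — an alkyne.
The molecule carries an ethynyl group (-C#CH), whose atoms satisfy every constraint of the query, so the pattern matches.

Yes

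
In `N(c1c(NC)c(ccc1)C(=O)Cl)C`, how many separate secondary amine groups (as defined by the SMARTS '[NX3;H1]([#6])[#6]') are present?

2

[NX3;H1]([#6])[#6] is the SMARTS for a secondary amine: a trivalent nitrogen with one H, bonded to two carbons.
The molecule carries 2 separate instances of an N-methylamino group (-NHCH3) meeting every constraint; each maps to a distinct set of atoms, giving 2 matches.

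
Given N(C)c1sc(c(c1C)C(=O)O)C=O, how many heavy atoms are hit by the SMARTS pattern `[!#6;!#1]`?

5

Check the 13 heavy atoms by environment: 1× s (aromatic) → match; 4× c (aromatic) → no; 4× C → no; 3× O → match; 1× N → match.
Summing the matching environments: 1 + 3 + 1 = 5 matching atoms.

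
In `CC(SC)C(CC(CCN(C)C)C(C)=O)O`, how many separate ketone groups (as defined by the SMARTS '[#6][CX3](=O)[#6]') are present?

1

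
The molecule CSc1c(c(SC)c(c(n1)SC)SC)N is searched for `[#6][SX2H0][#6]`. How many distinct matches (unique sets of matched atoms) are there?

[#6][SX2H0][#6] is the SMARTS for a thioether: an aliphatic sulfur bridging two carbons with no H on the sulfur.
The molecule carries 4 separate instances of a methylthio ether (-SCH3) meeting every constraint; each maps to a distinct set of atoms, giving 4 matches.

4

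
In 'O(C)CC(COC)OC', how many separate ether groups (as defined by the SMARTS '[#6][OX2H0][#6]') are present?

[#6][OX2H0][#6] is the SMARTS for an ether: an aliphatic oxygen bridging two carbons with no H on the oxygen.
The molecule carries 3 separate instances of a methoxy ether (-OCH3) meeting every constraint; each maps to a distinct set of atoms, giving 3 matches.

3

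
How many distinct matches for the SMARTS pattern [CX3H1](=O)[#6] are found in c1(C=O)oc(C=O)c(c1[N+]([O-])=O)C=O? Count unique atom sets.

[CX3H1](=O)[#6] is the SMARTS for an aldehyde: an sp2 carbon with one H, double-bonded to O and single-bonded to carbon.
The molecule carries 3 separate instances of an aldehyde (-CHO) meeting every constraint; each maps to a distinct set of atoms, giving 3 matches.

3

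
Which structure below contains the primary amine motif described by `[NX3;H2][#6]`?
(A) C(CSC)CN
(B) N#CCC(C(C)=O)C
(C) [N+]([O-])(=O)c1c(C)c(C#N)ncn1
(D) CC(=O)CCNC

A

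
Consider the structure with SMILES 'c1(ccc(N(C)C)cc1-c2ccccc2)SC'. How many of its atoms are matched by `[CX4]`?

3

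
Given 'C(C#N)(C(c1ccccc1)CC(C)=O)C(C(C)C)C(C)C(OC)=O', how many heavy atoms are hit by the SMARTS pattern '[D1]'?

Check the 24 heavy atoms by environment: 2× C (D2) → no; 7× C (D3) → no; 5× C (D1) → match; 2× O (D1) → match; 1× O (D2) → no; 1× c (aromatic, D3) → no; 5× c (aromatic, D2) → no; 1× N (D1) → match.
Summing the matching environments: 5 + 2 + 1 = 8 matching atoms.

8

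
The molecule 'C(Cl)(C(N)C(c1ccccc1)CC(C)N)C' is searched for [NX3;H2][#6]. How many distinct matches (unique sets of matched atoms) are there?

2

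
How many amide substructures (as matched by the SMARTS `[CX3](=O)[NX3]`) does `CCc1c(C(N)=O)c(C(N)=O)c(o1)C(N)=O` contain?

3

[CX3](=O)[NX3] is the SMARTS for an amide: a carbonyl carbon bonded to a trivalent nitrogen.
The molecule carries 3 separate instances of a primary amide (-C(=O)NH2) meeting every constraint; each maps to a distinct set of atoms, giving 3 matches.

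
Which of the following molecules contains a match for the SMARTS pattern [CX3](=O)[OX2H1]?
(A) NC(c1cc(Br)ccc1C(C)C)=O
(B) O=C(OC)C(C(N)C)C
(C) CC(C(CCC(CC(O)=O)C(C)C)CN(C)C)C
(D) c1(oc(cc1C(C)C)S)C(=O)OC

C

[CX3](=O)[OX2H1] describes an sp2 carbon double-bonded to O and single-bonded to an -OH oxygen (a carboxylic acid).
(A) has a primary amide (-C(=O)NH2) but the carbonyl is bonded to N, not to an -OH oxygen.
(B) has a methyl-ester group (-C(=O)OCH3) but the singly-bonded O has no H (OX2H0, not OX2H1).
(C) contains a carboxylic acid group (-C(=O)OH), which satisfies every atom and bond constraint.
(D) has a methyl-ester group (-C(=O)OCH3) but the singly-bonded O has no H (OX2H0, not OX2H1).
So the answer is (C).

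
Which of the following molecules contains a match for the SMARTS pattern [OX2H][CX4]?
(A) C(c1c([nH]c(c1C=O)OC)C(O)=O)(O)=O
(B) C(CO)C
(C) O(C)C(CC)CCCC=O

B

[OX2H][CX4] describes a hydroxyl oxygen bound to an sp3 (X4) carbon (an aliphatic alcohol).
(A) has a carboxylic acid group (-C(=O)OH) but the -OH is on a CX3 carbonyl carbon, not a CX4 carbon.
(B) contains a hydroxyl group (-OH), which satisfies every atom and bond constraint.
(C) has a methoxy ether (-OCH3) but the oxygen has H0 (ether), not H1.
So the answer is (B).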